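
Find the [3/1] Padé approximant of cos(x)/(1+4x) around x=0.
(x**3/96 - 187*x**2/372 + x/1488 + 1)/(5953*x/1488 + 1)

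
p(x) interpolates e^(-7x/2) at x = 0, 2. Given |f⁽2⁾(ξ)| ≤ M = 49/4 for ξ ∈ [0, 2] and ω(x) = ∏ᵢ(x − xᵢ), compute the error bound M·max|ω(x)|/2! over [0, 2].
49/8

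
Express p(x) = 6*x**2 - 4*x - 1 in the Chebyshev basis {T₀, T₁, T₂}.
(2)T₀ + (-4)T₁ + (3)T₂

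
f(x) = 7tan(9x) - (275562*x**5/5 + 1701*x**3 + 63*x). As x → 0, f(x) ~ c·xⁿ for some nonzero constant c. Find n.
7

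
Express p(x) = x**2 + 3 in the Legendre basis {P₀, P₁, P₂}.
(10/3)P₀ + (2/3)P₂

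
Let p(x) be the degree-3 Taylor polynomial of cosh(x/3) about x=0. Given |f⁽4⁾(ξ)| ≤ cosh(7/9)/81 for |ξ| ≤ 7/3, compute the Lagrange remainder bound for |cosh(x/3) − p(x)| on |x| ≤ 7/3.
2401*cosh(7/9)/157464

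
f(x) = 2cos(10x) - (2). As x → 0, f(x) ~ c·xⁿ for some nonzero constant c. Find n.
2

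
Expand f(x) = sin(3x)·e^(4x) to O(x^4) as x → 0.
3*x + 12*x**2 + 39*x**3/2 + O(x**4)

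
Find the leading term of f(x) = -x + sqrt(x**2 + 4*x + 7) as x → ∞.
2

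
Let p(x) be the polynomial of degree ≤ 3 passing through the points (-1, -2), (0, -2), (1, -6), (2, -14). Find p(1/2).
-7/2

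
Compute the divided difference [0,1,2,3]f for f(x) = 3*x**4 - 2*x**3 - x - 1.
16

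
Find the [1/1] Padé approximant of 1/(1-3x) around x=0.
1/(1 - 3*x)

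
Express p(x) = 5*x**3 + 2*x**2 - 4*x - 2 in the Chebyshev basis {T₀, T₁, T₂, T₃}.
-T₀ + (-1/4)T₁ + T₂ + (5/4)T₃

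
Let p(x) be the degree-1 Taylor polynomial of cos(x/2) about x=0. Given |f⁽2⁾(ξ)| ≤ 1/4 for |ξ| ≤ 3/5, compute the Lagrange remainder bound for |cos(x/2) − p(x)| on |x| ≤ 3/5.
9/200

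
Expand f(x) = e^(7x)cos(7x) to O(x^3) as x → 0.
1 + 7*x + O(x**3)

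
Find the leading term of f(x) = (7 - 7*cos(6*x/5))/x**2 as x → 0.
126/25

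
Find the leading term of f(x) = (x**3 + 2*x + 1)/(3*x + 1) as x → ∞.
x**2/3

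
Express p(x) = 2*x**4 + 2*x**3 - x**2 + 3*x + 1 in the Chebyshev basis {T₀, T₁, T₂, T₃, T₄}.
(5/4)T₀ + (9/2)T₁ + (1/2)T₂ + (1/2)T₃ + (1/4)T₄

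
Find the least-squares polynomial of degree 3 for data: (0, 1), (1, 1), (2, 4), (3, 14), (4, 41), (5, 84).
10/9 + (-55/378)x + (-263/252)x² + (95/108)x³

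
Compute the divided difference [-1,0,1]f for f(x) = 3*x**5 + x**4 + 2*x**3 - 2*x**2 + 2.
-1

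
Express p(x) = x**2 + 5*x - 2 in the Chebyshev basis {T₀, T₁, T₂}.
(-3/2)T₀ + (5)T₁ + (1/2)T₂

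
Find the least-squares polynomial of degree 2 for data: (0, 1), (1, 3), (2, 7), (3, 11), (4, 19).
39/35 + (34/35)x + (6/7)x²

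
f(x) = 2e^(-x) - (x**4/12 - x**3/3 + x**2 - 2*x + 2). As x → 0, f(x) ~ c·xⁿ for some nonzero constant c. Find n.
5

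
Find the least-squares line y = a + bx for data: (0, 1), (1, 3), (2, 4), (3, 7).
a = 9/10, b = 19/10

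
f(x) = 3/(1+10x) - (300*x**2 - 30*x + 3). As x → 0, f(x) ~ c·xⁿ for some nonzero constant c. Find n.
3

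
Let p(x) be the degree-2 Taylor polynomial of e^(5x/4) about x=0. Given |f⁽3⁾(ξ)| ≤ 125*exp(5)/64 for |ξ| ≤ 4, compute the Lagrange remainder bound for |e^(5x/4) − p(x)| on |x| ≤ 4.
125*exp(5)/6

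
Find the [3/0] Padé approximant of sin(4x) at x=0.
-32*x**3/3 + 4*x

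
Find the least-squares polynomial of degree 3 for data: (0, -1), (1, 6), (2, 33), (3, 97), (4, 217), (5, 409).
-62/63 + (547/189)x + (289/252)x² + (317/108)x³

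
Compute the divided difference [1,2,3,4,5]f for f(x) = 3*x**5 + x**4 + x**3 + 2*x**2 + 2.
46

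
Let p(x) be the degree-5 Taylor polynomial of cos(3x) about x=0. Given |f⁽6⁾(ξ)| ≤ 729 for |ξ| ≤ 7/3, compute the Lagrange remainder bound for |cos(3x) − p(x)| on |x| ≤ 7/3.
117649/720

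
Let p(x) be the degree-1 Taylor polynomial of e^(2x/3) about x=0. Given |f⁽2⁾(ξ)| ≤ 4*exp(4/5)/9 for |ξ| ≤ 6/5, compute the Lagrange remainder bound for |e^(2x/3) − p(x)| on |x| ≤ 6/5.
8*exp(4/5)/25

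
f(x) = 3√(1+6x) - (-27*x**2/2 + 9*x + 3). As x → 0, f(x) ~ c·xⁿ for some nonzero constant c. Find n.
3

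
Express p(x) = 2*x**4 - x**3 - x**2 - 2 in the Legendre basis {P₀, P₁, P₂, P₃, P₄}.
(-29/15)P₀ + (-3/5)P₁ + (10/21)P₂ + (-2/5)P₃ + (16/35)P₄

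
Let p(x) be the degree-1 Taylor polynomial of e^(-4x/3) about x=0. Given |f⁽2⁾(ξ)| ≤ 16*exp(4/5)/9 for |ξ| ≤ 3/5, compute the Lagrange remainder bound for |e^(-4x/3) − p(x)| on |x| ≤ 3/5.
8*exp(4/5)/25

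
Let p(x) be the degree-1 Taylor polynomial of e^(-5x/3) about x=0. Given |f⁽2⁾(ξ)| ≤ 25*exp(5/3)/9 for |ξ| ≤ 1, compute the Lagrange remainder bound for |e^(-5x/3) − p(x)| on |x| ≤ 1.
25*exp(5/3)/18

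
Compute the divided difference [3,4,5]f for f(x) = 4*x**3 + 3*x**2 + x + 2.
51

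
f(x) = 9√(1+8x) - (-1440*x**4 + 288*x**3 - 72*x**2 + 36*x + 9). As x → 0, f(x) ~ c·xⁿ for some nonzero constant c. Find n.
5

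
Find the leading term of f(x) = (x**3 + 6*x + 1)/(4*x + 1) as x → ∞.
x**2/4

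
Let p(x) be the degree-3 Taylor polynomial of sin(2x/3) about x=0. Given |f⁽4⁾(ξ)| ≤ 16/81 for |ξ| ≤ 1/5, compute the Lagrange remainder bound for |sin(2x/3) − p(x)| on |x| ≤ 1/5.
2/151875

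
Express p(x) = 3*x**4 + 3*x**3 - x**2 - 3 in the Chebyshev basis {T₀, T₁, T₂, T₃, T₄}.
(-19/8)T₀ + (9/4)T₁ + T₂ + (3/4)T₃ + (3/8)T₄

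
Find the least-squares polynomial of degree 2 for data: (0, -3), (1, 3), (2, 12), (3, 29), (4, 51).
-94/35 + (69/35)x + (20/7)x²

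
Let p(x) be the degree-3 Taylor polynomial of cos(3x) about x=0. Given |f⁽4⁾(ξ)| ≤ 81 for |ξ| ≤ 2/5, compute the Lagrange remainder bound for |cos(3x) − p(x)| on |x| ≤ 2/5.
54/625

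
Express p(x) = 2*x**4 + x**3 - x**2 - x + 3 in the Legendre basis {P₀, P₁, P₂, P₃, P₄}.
(46/15)P₀ + (-2/5)P₁ + (10/21)P₂ + (2/5)P₃ + (16/35)P₄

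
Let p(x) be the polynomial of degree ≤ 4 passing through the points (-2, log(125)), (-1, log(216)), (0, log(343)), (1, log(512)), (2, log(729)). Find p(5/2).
log(340405734249*2**(1/4)*3**(35/64)*5**(105/128)*7**(55/64)/17179869184)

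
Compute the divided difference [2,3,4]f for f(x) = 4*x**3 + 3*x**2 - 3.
39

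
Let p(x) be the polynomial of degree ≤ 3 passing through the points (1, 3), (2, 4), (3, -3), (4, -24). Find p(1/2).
11/8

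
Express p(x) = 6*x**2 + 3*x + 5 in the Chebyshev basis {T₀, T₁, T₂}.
(8)T₀ + (3)T₁ + (3)T₂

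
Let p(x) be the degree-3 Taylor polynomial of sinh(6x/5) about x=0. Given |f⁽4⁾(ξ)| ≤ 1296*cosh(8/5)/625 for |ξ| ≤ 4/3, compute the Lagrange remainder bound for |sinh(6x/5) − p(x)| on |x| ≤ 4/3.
512*cosh(8/5)/1875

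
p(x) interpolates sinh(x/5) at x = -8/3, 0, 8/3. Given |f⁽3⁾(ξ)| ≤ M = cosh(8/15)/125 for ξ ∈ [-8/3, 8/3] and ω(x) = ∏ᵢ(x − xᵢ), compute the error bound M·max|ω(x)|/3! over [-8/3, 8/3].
512*sqrt(3)*cosh(8/15)/91125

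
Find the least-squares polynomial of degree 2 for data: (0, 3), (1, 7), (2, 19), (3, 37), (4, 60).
94/35 + (64/35)x + (22/7)x²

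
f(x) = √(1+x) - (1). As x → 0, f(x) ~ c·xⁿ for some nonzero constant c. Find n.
1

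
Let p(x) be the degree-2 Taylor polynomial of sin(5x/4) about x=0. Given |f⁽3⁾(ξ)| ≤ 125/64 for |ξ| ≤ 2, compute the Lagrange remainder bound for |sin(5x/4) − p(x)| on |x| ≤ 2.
125/48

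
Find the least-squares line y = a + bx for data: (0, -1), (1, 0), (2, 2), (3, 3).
a = -11/10, b = 7/5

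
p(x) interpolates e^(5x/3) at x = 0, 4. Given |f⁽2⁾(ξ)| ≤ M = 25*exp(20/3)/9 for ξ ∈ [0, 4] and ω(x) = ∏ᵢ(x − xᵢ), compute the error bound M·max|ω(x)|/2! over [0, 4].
50*exp(20/3)/9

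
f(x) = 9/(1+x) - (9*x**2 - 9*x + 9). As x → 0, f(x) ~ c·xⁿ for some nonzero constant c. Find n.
3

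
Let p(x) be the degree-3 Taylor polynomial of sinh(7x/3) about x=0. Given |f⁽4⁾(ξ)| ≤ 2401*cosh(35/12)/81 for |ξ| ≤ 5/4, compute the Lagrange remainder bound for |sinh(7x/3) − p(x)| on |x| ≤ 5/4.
1500625*cosh(35/12)/497664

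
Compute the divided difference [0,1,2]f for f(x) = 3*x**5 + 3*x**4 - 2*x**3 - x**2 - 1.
59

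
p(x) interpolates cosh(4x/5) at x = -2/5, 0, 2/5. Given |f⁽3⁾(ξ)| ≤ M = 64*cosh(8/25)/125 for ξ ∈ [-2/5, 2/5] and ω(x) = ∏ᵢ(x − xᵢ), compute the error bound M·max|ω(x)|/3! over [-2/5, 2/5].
512*sqrt(3)*cosh(8/25)/421875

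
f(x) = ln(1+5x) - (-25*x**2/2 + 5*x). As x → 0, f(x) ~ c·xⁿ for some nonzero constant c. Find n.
3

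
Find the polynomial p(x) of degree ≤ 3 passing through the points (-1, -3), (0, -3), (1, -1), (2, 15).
2*x**3 + x**2 - x - 3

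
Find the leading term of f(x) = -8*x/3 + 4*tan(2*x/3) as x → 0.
32*x**3/81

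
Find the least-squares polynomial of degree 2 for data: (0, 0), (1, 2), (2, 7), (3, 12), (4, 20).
-3/35 + (11/7)x + (6/7)x²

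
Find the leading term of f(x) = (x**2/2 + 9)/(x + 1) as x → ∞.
x/2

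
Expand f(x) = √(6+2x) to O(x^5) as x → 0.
sqrt(6) + sqrt(6)*x/6 - sqrt(6)*x**2/72 + sqrt(6)*x**3/432 - 5*sqrt(6)*x**4/10368 + O(x**5)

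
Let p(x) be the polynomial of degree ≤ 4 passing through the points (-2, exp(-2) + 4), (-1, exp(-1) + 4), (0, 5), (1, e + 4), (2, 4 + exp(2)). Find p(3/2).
(-5 + 28*e + (35*exp(2) + 140*e + 442)*exp(2))*exp(-2)/128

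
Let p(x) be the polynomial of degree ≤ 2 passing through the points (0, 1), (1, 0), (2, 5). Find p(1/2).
-1/4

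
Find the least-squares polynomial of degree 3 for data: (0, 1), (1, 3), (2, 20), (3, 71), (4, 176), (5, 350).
47/42 + (-53/252)x + (-107/84)x² + (55/18)x³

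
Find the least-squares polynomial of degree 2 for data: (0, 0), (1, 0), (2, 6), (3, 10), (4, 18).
-2/5 + (3/5)x + x²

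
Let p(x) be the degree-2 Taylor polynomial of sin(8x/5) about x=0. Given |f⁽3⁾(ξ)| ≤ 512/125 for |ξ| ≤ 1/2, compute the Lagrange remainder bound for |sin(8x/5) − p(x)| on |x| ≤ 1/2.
32/375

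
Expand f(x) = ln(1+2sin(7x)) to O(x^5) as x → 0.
14*x - 98*x**2 + 2401*x**3/3 - 24010*x**4/3 + O(x**5)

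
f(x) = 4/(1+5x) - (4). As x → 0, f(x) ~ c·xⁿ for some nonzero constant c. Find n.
1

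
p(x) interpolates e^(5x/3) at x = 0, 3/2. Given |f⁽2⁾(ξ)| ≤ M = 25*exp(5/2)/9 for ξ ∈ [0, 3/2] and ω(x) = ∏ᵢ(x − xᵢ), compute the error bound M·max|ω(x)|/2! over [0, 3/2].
25*exp(5/2)/32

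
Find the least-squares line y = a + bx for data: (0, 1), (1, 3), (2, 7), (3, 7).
a = 6/5, b = 11/5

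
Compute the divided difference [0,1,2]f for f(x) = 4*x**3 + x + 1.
12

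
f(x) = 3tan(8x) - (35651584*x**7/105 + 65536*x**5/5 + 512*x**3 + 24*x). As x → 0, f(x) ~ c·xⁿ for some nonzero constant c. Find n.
9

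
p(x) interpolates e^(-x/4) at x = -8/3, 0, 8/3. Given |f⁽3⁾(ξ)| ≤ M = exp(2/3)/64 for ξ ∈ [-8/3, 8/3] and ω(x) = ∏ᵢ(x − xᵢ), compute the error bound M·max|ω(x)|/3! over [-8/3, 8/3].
8*sqrt(3)*exp(2/3)/729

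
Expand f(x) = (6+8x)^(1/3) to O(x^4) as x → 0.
6**(1/3) + 4*6**(1/3)*x/9 - 16*6**(1/3)*x**2/81 + 320*6**(1/3)*x**3/2187 + O(x**4)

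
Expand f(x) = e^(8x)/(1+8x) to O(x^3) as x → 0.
1 + 32*x**2 + O(x**3)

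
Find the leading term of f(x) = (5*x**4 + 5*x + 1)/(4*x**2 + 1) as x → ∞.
5*x**2/4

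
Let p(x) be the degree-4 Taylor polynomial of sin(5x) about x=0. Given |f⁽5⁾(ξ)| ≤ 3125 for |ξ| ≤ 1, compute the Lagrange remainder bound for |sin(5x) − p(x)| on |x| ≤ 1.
625/24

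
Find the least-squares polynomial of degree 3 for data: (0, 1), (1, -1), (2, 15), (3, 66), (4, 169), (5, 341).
1 + (-16/3)x + (1/2)x² + (17/6)x³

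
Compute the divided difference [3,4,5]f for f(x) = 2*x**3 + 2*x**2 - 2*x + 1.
26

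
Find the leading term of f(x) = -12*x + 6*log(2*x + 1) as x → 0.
-12*x**2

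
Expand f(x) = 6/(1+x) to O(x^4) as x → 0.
6 - 6*x + 6*x**2 - 6*x**3 + O(x**4)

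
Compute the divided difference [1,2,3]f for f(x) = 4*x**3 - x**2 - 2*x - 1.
23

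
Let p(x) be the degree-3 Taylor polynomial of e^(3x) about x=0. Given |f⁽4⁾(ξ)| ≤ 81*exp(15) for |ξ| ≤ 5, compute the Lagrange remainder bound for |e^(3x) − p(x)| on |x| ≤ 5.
16875*exp(15)/8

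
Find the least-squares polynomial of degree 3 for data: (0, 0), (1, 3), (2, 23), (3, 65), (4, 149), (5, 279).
-11/126 + (17/756)x + (211/126)x² + (205/108)x³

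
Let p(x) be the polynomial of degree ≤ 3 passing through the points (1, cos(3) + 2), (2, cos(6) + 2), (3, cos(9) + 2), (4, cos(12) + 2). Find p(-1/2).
-189*cos(6)/16 + 135*cos(9)/16 + 105*cos(3)/16 - 35*cos(12)/16 + 2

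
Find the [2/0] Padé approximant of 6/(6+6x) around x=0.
x**2 - x + 1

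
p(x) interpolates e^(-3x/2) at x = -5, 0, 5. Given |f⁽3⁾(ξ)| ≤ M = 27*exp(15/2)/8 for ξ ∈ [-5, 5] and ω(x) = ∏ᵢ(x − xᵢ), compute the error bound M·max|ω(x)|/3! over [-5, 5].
125*sqrt(3)*exp(15/2)/8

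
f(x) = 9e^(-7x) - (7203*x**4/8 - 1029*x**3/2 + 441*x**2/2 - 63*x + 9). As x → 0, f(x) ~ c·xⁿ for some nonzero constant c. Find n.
5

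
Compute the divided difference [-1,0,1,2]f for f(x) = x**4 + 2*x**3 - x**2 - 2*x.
4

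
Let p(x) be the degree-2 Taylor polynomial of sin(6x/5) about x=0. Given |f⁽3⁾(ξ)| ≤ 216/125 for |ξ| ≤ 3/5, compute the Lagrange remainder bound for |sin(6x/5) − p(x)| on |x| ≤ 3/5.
972/15625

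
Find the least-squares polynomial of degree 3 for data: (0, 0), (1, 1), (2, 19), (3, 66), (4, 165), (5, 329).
-5/42 + (-25/252)x + (-47/42)x² + (103/36)x³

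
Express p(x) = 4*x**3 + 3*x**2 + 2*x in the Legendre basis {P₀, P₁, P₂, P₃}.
P₀ + (22/5)P₁ + (2)P₂ + (8/5)P₃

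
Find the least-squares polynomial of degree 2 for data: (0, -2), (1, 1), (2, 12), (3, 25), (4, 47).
-73/35 + (27/35)x + (20/7)x²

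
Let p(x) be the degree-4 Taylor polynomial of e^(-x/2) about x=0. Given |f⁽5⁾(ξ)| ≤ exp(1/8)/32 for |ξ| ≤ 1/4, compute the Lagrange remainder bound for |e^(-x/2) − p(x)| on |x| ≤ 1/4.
exp(1/8)/3932160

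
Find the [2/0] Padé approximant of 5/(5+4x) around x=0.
16*x**2/25 - 4*x/5 + 1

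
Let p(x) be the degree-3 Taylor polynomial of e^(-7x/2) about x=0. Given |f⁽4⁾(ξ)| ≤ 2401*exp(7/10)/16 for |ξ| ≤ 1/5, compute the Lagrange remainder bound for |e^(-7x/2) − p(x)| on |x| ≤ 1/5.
2401*exp(7/10)/240000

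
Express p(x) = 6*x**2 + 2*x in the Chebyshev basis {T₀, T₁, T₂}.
(3)T₀ + (2)T₁ + (3)T₂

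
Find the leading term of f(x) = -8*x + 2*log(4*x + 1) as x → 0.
-16*x**2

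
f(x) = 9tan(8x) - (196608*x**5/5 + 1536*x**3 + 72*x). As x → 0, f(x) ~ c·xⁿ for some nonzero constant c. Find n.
7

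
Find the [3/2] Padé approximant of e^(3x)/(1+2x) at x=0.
(549*x**3/380 + 909*x**2/380 + 45*x/19 + 1)/(-561*x**2/380 + 26*x/19 + 1)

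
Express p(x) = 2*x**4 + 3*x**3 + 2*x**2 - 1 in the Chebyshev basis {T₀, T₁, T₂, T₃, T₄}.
(3/4)T₀ + (9/4)T₁ + (2)T₂ + (3/4)T₃ + (1/4)T₄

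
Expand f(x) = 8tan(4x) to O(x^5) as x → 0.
32*x + 512*x**3/3 + O(x**5)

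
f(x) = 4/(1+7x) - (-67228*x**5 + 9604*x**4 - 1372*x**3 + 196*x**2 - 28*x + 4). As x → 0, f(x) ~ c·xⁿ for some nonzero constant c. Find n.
6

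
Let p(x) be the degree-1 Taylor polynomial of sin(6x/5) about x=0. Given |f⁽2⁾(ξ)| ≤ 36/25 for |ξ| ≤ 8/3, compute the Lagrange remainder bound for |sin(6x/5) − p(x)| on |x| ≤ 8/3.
128/25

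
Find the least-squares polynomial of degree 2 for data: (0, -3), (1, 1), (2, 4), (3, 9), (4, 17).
-18/7 + (68/35)x + (5/7)x²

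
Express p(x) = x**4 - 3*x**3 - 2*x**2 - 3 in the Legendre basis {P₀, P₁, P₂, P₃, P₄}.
(-52/15)P₀ + (-9/5)P₁ + (-16/21)P₂ + (-6/5)P₃ + (8/35)P₄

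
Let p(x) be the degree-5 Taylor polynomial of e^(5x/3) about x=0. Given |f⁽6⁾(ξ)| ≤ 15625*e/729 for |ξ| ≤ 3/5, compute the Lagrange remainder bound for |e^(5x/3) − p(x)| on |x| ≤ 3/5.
e/720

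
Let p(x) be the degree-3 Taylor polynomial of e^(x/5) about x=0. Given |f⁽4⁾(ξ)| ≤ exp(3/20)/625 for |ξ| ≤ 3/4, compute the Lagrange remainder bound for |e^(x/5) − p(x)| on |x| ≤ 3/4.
27*exp(3/20)/1280000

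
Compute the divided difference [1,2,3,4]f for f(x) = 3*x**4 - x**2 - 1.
30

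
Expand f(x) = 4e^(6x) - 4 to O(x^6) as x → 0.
24*x + 72*x**2 + 144*x**3 + 216*x**4 + 1296*x**5/5 + O(x**6)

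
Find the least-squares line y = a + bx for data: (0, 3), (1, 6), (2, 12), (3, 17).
a = 23/10, b = 24/5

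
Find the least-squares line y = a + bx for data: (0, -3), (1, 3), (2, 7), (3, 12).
a = -13/5, b = 49/10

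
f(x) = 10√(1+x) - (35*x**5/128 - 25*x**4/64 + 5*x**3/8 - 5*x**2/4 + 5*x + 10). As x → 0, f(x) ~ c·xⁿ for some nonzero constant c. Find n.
6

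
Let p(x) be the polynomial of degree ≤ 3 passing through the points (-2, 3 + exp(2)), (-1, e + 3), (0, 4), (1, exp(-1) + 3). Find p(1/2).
(5 + e*(-5*e + exp(2) + 63))*exp(-1)/16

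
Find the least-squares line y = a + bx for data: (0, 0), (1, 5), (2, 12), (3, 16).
a = 0, b = 11/2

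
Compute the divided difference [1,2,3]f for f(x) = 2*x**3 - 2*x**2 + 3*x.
10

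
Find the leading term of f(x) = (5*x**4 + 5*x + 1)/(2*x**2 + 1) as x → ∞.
5*x**2/2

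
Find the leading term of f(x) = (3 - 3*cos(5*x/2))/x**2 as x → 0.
75/8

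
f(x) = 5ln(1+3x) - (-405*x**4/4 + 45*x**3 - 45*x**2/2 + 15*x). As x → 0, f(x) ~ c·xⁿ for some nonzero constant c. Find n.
5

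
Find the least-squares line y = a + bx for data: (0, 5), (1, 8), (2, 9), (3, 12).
a = 26/5, b = 11/5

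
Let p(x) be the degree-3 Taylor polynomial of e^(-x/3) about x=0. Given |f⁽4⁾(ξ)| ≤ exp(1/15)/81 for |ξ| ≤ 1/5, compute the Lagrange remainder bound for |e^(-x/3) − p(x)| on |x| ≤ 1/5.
exp(1/15)/1215000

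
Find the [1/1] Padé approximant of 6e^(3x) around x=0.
(9*x + 6)/(1 - 3*x/2)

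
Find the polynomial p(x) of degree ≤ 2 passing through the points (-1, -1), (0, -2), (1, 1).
2*x**2 + x - 2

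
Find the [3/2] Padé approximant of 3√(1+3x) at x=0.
(81*x**3/32 + 243*x**2/16 + 27*x/2 + 3)/(27*x**2/16 + 3*x + 1)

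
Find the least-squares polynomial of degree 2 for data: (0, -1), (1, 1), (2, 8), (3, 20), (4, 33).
-47/35 + (69/70)x + (27/14)x²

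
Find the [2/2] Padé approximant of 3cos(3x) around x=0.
(3 - 45*x**2/4)/(3*x**2/4 + 1)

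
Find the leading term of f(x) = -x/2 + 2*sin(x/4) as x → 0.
-x**3/192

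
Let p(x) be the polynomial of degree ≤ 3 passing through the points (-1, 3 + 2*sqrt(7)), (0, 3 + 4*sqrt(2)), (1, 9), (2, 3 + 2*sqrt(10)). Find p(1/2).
-sqrt(10)/8 - sqrt(7)/8 + 9*sqrt(2)/4 + 51/8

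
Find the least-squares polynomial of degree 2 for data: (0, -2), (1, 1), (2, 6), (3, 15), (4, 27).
-13/7 + (32/35)x + (11/7)x²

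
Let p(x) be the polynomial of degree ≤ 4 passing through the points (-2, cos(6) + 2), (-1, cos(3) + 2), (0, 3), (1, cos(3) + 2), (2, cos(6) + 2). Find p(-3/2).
21*cos(3)/16 + 15*cos(6)/64 + 93/64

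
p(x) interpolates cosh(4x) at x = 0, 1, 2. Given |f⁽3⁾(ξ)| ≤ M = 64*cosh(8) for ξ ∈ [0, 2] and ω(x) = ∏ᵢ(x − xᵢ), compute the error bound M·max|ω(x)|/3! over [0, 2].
64*sqrt(3)*cosh(8)/27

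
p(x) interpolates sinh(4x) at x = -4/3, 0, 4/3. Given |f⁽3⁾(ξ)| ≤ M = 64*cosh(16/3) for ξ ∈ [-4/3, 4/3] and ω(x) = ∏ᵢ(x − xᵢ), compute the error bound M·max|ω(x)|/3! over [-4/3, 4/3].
4096*sqrt(3)*cosh(16/3)/729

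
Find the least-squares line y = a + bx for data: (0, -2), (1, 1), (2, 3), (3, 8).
a = -23/10, b = 16/5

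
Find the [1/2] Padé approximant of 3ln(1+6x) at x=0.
18*x/(-3*x**2 + 3*x + 1)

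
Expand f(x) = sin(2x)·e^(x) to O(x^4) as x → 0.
2*x + 2*x**2 - x**3/3 + O(x**4)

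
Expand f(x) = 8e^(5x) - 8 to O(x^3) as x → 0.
40*x + 100*x**2 + O(x**3)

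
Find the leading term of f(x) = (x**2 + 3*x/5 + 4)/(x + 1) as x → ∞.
x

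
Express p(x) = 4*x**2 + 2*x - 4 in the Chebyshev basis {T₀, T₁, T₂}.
(-2)T₀ + (2)T₁ + (2)T₂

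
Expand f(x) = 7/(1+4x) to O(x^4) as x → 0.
7 - 28*x + 112*x**2 - 448*x**3 + O(x**4)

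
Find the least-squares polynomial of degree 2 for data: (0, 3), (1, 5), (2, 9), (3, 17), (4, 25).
101/35 + (36/35)x + (8/7)x²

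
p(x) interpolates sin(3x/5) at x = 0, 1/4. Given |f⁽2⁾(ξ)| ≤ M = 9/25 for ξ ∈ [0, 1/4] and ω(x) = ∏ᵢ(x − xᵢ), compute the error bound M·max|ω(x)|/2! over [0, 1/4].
9/3200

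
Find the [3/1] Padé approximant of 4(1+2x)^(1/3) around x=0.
(-32*x**3/81 + 16*x**2/9 + 8*x + 4)/(4*x/3 + 1)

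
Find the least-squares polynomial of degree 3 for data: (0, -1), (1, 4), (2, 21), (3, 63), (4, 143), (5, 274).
-1 + (10/3)x + (-1/2)x² + (13/6)x³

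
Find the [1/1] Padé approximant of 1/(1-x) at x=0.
1/(1 - x)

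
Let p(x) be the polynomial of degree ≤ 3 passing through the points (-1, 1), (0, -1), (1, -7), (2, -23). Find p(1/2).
-25/8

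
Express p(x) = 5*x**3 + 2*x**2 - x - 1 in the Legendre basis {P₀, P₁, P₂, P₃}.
(-1/3)P₀ + (2)P₁ + (4/3)P₂ + (2)P₃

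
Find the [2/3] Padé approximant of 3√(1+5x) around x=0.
(525*x**2/16 + 21*x + 3)/(-25*x**3/32 + 45*x**2/16 + 9*x/2 + 1)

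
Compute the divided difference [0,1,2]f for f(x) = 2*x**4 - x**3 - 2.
11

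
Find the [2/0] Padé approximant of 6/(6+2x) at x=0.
x**2/9 - x/3 + 1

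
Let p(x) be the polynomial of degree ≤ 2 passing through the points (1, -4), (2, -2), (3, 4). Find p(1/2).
-7/2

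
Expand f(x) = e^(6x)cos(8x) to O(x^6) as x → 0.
1 + 6*x - 14*x**2 - 156*x**3 - 1054*x**4/3 - 316*x**5/5 + O(x**6)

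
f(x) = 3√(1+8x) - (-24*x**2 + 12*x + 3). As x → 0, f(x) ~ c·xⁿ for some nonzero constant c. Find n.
3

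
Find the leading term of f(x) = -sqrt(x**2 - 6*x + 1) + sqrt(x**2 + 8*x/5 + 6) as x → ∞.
19/5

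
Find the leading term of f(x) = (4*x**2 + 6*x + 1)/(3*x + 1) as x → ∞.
4*x/3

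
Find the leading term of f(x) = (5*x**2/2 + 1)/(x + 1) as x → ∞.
5*x/2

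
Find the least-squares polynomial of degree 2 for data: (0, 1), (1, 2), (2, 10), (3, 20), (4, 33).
18/35 + (27/35)x + (13/7)x²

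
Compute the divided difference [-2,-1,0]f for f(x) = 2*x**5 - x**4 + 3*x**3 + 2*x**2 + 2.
-44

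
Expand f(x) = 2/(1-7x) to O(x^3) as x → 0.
2 + 14*x + 98*x**2 + O(x**3)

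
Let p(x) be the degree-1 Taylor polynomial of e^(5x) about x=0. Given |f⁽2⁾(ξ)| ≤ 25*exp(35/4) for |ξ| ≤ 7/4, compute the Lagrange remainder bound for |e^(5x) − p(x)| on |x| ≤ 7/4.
1225*exp(35/4)/32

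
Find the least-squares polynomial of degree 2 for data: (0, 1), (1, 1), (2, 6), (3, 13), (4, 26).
1 + (-9/5)x + (2)x²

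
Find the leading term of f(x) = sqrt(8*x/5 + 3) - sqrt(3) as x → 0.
4*sqrt(3)*x/15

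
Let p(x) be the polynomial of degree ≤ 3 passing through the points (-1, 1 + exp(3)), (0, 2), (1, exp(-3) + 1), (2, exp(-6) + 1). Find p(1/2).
(-1 + 9*exp(3) + (25 - exp(3))*exp(6))*exp(-6)/16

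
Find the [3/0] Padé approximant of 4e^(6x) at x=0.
144*x**3 + 72*x**2 + 24*x + 4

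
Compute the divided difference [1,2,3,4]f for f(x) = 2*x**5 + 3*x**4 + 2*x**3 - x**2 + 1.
162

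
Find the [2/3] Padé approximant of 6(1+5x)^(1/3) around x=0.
(175*x**2/3 + 40*x + 6)/(-125*x**3/162 + 25*x**2/6 + 5*x + 1)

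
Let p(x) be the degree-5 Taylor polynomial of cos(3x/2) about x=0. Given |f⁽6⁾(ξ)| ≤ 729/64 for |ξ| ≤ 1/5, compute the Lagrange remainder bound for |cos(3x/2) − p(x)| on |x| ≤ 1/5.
81/80000000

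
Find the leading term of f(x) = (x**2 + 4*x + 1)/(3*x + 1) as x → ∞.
x/3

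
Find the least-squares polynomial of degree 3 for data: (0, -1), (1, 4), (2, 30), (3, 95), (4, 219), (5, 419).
-62/63 + (275/378)x + (289/252)x² + (335/108)x³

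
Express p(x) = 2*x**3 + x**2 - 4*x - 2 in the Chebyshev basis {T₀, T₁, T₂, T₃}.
(-3/2)T₀ + (-5/2)T₁ + (1/2)T₂ + (1/2)T₃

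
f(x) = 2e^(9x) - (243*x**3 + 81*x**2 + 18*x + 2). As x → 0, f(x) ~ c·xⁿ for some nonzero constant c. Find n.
4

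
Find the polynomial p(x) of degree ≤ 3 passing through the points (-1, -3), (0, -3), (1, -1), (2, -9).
-2*x**3 + x**2 + 3*x - 3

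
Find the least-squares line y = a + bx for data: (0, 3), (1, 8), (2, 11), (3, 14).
a = 18/5, b = 18/5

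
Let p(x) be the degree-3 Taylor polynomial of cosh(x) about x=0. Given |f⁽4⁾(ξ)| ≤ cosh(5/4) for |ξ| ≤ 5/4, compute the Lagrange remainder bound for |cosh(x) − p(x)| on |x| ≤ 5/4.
625*cosh(5/4)/6144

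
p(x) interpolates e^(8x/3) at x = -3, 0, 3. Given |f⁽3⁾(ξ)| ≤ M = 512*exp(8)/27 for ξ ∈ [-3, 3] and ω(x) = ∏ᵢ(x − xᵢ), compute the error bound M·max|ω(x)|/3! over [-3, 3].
512*sqrt(3)*exp(8)/27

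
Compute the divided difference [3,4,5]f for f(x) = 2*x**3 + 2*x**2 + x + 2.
26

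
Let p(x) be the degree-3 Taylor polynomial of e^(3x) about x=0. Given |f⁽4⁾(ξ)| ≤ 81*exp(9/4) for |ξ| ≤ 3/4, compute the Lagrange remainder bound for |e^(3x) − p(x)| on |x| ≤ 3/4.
2187*exp(9/4)/2048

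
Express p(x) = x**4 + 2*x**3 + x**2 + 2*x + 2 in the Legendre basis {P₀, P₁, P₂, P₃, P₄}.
(38/15)P₀ + (16/5)P₁ + (26/21)P₂ + (4/5)P₃ + (8/35)P₄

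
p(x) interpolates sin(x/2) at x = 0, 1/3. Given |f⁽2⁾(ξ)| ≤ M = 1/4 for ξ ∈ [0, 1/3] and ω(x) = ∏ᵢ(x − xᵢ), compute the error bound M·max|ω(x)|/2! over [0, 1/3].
1/288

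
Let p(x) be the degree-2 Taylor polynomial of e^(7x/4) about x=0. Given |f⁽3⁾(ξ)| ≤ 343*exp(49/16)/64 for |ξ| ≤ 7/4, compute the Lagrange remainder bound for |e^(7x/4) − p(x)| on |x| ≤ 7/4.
117649*exp(49/16)/24576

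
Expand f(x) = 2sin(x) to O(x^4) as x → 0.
2*x - x**3/3 + O(x**4)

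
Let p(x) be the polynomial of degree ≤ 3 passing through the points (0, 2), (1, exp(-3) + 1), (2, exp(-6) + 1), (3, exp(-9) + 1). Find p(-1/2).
(-35*exp(6) - 5 + 21*exp(3) + 51*exp(9))*exp(-9)/16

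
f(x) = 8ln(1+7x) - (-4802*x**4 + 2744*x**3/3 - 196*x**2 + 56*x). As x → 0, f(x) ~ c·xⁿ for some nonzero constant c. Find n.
5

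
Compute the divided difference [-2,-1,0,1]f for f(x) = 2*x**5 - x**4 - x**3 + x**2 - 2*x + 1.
11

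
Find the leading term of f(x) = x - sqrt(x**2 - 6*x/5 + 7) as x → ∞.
3/5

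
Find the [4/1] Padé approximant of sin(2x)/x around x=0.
4*x**4/15 - 4*x**2/3 + 2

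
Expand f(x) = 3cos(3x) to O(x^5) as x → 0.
3 - 27*x**2/2 + 81*x**4/8 + O(x**5)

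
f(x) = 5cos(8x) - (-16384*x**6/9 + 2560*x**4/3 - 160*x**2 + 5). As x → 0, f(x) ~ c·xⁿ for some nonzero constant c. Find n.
8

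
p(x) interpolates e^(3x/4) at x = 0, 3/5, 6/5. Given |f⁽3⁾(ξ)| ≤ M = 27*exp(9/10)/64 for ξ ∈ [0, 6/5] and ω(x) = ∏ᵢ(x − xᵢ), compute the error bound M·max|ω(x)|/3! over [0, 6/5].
27*sqrt(3)*exp(9/10)/8000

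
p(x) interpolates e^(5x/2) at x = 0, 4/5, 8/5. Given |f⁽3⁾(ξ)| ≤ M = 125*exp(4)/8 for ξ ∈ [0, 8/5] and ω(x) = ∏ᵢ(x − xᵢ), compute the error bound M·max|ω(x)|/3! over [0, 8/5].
8*sqrt(3)*exp(4)/27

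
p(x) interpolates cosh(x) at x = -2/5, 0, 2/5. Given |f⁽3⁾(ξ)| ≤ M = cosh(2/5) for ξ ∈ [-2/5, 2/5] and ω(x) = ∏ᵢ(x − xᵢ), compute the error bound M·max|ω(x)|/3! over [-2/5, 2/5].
8*sqrt(3)*cosh(2/5)/3375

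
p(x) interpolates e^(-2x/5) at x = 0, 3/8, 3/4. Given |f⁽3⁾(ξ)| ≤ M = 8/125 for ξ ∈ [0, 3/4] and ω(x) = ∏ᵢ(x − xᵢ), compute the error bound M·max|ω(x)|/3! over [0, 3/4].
sqrt(3)/8000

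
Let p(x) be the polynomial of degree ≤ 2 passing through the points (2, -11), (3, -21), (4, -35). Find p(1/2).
-7/2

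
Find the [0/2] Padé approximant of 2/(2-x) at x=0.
1/(1 - x/2)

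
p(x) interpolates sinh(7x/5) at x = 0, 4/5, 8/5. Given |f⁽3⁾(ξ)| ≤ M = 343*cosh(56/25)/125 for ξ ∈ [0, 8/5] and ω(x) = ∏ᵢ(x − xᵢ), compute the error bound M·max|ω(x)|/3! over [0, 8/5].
21952*sqrt(3)*cosh(56/25)/421875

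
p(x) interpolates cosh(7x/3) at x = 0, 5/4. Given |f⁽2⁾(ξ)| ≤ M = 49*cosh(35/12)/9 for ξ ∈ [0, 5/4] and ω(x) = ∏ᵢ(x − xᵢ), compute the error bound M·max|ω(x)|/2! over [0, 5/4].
1225*cosh(35/12)/1152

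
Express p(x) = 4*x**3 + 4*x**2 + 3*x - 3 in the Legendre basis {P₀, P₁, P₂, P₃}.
(-5/3)P₀ + (27/5)P₁ + (8/3)P₂ + (8/5)P₃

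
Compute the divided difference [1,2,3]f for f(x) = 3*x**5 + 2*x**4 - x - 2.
320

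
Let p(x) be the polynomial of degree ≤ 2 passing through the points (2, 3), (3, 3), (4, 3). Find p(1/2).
3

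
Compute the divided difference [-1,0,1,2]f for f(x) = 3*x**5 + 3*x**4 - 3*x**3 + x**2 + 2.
18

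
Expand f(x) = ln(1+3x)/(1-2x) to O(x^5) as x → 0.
3*x + 3*x**2/2 + 12*x**3 + 15*x**4/4 + O(x**5)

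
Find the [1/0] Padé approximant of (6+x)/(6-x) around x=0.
x/3 + 1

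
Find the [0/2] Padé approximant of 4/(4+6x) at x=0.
1/(3*x/2 + 1)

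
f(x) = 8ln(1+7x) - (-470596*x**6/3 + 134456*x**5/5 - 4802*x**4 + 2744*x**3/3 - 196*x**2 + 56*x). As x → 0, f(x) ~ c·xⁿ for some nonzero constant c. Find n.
7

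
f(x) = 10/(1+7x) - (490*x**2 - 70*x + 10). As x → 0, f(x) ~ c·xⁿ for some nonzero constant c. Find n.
3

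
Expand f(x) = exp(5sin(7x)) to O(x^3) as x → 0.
1 + 35*x + 1225*x**2/2 + O(x**3)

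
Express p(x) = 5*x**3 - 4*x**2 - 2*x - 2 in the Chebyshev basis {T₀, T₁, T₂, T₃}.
(-4)T₀ + (7/4)T₁ + (-2)T₂ + (5/4)T₃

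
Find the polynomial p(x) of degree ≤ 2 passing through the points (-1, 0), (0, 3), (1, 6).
3*x + 3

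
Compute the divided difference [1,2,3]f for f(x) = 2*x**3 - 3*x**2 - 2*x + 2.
9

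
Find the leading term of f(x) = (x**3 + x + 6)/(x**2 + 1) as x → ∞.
x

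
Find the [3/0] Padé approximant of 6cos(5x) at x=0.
6 - 75*x**2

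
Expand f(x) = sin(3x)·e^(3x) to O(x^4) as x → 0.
3*x + 9*x**2 + 9*x**3 + O(x**4)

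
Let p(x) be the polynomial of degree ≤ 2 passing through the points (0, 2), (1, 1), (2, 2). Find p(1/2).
5/4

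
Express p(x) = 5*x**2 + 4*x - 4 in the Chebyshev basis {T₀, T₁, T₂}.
(-3/2)T₀ + (4)T₁ + (5/2)T₂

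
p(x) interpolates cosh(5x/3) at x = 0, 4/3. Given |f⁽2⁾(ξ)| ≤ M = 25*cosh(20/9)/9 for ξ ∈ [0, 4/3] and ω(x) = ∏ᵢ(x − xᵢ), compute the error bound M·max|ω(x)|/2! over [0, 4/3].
50*cosh(20/9)/81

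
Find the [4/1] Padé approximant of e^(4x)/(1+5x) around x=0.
(52128*x**4/4235 + 130528*x**3/12705 + 34008*x**2/4235 + 16812*x/4235 + 1)/(21047*x/4235 + 1)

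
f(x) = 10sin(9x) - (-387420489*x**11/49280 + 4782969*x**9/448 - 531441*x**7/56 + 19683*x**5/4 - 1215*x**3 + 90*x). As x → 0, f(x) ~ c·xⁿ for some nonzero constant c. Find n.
13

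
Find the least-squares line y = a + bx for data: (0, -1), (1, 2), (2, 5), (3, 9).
a = -6/5, b = 33/10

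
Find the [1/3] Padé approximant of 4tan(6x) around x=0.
24*x/(1 - 12*x**2)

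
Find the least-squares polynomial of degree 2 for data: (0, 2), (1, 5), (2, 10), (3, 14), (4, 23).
76/35 + (137/70)x + (11/14)x²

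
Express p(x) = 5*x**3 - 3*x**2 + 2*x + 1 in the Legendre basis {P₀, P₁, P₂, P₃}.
(5)P₁ + (-2)P₂ + (2)P₃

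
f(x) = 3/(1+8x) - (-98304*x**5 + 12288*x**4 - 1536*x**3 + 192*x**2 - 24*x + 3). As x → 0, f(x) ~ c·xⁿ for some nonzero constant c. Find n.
6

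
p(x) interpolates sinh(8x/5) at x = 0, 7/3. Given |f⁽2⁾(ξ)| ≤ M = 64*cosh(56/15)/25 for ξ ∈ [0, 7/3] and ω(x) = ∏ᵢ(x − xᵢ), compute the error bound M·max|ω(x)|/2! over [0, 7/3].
392*cosh(56/15)/225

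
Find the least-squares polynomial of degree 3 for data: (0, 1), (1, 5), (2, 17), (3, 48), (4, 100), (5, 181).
7/6 + (41/252)x + (85/42)x² + (37/36)x³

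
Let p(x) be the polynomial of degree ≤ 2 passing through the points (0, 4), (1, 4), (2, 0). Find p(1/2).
9/2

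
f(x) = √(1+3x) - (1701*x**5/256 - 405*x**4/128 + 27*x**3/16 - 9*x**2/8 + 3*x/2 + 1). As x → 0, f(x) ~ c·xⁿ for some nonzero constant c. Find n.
6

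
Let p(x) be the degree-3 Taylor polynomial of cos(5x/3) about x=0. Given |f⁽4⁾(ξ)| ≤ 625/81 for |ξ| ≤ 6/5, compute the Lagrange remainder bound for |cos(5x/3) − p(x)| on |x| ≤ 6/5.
2/3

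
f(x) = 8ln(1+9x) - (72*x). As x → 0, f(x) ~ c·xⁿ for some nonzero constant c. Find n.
2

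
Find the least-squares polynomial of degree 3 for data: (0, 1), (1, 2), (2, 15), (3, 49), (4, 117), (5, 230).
19/21 + (-2/9)x + (-5/21)x² + (17/9)x³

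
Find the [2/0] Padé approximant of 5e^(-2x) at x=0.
10*x**2 - 10*x + 5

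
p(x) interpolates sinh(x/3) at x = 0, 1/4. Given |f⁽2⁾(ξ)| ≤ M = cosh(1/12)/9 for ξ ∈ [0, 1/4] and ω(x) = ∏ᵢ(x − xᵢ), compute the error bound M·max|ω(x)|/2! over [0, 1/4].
cosh(1/12)/1152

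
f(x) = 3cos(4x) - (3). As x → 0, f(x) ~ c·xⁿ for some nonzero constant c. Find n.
2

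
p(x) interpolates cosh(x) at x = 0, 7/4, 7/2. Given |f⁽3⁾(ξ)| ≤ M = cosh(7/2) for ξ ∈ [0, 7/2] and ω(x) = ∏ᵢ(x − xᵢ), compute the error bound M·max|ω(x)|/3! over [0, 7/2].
343*sqrt(3)*cosh(7/2)/1728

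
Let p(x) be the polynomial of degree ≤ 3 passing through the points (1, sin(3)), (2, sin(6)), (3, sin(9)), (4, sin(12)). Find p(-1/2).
105*sin(3)/16 - 35*sin(12)/16 - 189*sin(6)/16 + 135*sin(9)/16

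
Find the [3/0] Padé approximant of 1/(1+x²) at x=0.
1 - x**2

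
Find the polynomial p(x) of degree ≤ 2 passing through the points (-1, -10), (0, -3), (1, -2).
-3*x**2 + 4*x - 3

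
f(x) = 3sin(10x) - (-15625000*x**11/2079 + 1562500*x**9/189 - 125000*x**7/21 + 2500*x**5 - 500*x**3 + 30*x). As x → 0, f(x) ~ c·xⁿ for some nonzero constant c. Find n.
13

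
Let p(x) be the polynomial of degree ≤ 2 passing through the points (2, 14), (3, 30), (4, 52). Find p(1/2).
5/4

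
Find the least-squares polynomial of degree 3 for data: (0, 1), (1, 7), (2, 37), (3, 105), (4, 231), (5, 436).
46/63 + (502/189)x + (49/36)x² + (335/108)x³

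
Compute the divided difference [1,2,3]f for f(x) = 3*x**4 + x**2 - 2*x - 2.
76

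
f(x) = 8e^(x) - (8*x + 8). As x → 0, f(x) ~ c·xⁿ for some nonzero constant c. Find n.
2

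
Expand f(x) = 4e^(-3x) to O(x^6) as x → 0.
4 - 12*x + 18*x**2 - 18*x**3 + 27*x**4/2 - 81*x**5/10 + O(x**6)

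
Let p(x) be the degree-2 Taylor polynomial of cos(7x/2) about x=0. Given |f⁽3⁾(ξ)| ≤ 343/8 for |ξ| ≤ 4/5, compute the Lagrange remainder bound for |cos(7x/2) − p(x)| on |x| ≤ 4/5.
1372/375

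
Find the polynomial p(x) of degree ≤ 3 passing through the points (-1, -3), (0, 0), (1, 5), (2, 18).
x**3 + x**2 + 3*x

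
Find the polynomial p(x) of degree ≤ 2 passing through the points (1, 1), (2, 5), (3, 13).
2*x**2 - 2*x + 1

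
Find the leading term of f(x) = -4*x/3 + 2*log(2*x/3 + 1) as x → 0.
-4*x**2/9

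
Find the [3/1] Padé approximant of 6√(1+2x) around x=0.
(-3*x**3/4 + 9*x**2/2 + 27*x/2 + 6)/(5*x/4 + 1)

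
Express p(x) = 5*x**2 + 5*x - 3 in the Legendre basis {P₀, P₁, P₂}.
(-4/3)P₀ + (5)P₁ + (10/3)P₂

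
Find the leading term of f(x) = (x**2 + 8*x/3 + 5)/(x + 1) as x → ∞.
x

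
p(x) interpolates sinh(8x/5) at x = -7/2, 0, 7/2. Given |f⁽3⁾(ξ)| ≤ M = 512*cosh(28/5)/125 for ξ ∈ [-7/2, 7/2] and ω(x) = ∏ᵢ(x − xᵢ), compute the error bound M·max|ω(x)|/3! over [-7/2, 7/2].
21952*sqrt(3)*cosh(28/5)/3375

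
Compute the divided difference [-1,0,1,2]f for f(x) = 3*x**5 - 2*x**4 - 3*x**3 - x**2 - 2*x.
8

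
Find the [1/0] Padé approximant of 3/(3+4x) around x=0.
1 - 4*x/3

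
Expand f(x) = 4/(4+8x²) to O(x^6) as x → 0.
1 - 2*x**2 + 4*x**4 + O(x**6)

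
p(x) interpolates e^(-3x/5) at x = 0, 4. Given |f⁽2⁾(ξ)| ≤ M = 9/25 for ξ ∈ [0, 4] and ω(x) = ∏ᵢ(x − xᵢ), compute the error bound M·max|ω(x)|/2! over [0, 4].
18/25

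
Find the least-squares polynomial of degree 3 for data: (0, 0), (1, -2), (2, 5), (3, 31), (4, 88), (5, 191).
-11/63 + (-361/378)x + (-605/252)x² + (221/108)x³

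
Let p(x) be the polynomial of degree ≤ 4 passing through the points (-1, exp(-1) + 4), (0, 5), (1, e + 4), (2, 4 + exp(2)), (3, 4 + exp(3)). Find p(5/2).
5*(-14*exp(2) - 1 + 108*e + 7*exp(4) + 28*exp(3))*exp(-1)/128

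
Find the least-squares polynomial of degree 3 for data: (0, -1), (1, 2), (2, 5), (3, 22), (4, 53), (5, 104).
-40/63 + (421/378)x + (-83/126)x² + (25/27)x³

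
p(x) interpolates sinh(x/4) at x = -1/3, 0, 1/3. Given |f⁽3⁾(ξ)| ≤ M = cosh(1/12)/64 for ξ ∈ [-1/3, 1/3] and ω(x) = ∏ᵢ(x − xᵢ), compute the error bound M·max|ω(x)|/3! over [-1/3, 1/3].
sqrt(3)*cosh(1/12)/46656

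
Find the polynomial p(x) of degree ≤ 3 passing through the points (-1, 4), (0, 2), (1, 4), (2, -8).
-3*x**3 + 2*x**2 + 3*x + 2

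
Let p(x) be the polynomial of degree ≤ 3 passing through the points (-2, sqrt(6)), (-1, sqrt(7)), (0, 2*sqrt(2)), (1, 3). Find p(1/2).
-5*sqrt(7)/16 + sqrt(6)/16 + 15/16 + 15*sqrt(2)/8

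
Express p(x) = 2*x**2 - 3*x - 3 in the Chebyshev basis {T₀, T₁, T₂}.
(-2)T₀ + (-3)T₁ + T₂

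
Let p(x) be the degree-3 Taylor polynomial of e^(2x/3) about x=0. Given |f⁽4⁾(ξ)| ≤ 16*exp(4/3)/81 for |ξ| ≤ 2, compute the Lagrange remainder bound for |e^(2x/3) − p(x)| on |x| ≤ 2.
32*exp(4/3)/243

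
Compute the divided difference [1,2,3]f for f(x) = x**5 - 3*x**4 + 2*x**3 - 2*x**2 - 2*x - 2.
25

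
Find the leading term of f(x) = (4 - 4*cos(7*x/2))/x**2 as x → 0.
49/2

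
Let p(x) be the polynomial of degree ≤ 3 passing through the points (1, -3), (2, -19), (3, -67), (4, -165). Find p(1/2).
-11/8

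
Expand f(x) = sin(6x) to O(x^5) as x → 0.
6*x - 36*x**3 + O(x**5)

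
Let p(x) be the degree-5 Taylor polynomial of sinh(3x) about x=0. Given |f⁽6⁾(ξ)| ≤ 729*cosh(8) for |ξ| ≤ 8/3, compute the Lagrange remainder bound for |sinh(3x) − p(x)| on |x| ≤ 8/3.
16384*cosh(8)/45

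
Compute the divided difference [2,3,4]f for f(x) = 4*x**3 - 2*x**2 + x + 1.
34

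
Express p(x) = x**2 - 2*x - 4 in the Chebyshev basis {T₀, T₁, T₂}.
(-7/2)T₀ + (-2)T₁ + (1/2)T₂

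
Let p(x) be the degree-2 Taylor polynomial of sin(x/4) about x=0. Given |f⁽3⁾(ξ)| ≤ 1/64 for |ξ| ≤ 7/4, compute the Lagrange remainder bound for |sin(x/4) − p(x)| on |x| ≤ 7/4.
343/24576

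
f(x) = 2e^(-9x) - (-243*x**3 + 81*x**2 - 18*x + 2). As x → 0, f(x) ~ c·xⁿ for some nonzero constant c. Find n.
4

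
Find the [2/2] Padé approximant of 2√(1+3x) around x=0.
(45*x**2/8 + 15*x/2 + 2)/(9*x**2/16 + 9*x/4 + 1)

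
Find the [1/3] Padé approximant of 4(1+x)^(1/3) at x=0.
(10*x/3 + 4)/(x**3/81 - x**2/18 + x/2 + 1)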